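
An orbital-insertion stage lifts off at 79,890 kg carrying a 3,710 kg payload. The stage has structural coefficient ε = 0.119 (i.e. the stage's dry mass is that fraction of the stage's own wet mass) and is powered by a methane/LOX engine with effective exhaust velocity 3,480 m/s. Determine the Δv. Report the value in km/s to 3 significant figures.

Stage wet mass = m₀ − payload = 79,890 − 3,710 = 76,180 kg.
Stage dry mass = ε × stage wet mass = 0.119 × 76,180 = 9,065.42 kg.
Burnout mass m_f = stage dry + payload = 9,065.42 + 3,710 = 12,775.42 kg.
By the Tsiolkovsky rocket equation, Δv = v_e · ln(79,890/12,775.42) = 3480.0 × ln(6.253) = 3480.0 × 1.8331 ≈ 6379 m/s.

Δv ≈ 6.38 km/s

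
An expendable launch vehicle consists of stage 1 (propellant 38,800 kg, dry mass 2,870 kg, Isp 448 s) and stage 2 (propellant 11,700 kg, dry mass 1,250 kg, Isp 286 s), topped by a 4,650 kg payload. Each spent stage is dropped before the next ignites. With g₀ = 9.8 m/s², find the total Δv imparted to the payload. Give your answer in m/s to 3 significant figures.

Δv ≈ 7730 m/s

Ignition mass of stage 1 = 38,800+2,870 + 11,700+1,250 + 4,650 = 59,270 kg.
Stage 1: m₀ = 59,270 kg, m_f = 59,270 − 38,800 = 20,470 kg; Δv = 448×9.8×ln(2.895) = 4390.4×1.0631 ≈ 4668 m/s.
Stage 2: m₀ = 17,600 kg, m_f = 17,600 − 11,700 = 5,900 kg; Δv = 286×9.8×ln(2.983) = 2802.8×1.0929 ≈ 3063 m/s.
Total Δv = 4668 + 3063 = 7731 m/s.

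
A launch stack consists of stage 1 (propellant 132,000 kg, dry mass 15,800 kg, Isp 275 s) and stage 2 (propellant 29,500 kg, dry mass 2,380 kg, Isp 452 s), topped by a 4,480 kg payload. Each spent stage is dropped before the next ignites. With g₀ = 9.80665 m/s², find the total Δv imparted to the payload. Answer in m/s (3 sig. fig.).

Ignition mass of stage 1 = 132,000+15,800 + 29,500+2,380 + 4,480 = 184,160 kg.
Stage 1: m₀ = 184,160 kg, m_f = 184,160 − 132,000 = 52,160 kg; Δv = 275×9.80665×ln(3.531) = 2696.8×1.2615 ≈ 3402 m/s.
Stage 2: m₀ = 36,360 kg, m_f = 36,360 − 29,500 = 6,860 kg; Δv = 452×9.80665×ln(5.3) = 4432.6×1.6678 ≈ 7393 m/s.
Total Δv = 3402 + 7393 = 10795 m/s.

Δv ≈ 10800 m/s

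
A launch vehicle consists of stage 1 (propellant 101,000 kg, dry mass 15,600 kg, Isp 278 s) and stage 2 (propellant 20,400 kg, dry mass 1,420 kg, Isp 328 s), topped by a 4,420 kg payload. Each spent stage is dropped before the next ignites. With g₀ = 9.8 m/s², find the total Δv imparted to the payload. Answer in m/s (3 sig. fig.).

Ignition mass of stage 1 = 101,000+15,600 + 20,400+1,420 + 4,420 = 142,840 kg.
Stage 1: m₀ = 142,840 kg, m_f = 142,840 − 101,000 = 41,840 kg; Δv = 278×9.8×ln(3.414) = 2724.4×1.2279 ≈ 3345 m/s.
Stage 2: m₀ = 26,240 kg, m_f = 26,240 − 20,400 = 5,840 kg; Δv = 328×9.8×ln(4.493) = 3214.4×1.5026 ≈ 4830 m/s.
Total Δv = 3345 + 4830 = 8175 m/s.

Δv ≈ 8180 m/s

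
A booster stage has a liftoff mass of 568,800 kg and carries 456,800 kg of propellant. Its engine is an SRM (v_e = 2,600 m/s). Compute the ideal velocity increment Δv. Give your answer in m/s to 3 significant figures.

m_f = m₀ − m_prop = 568,800 − 456,800 = 112,000 kg.
Δv = v_e · ln(m₀/m_f) = 2600.0 × ln(5.079) = 2600.0 × 1.6250 ≈ 4225.1 m/s.

Δv ≈ 4230 m/s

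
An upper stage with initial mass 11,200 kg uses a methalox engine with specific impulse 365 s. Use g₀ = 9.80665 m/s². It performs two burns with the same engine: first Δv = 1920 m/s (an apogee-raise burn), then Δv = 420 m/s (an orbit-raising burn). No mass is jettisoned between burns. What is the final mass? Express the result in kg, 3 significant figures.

v_e = Isp · g₀ = 365 × 9.80665 = 3579.4 m/s.
After the first burn: m = 11200 × exp(−1920/3579.4) = 11200 × 0.58485 = 6,550.32 kg.
After the second burn: m = 6,550.32 × exp(−420/3579.4) = 6,550.32 × 0.88929 = 5,825.13 kg.

final mass ≈ 5830 kg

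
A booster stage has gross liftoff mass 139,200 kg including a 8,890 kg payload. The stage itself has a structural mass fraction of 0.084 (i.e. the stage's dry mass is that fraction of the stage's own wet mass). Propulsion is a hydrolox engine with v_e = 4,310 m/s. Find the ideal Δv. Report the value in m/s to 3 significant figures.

Stage wet mass = m₀ − payload = 139,200 − 8,890 = 130,310 kg.
Stage dry mass = ε × stage wet mass = 0.084 × 130,310 = 10,946 kg.
Burnout mass m_f = stage dry + payload = 10,946 + 8,890 = 19,836 kg.
Δv = v_e · ln(139,200/19,836) = 4310.0 × ln(7.018) = 4310.0 × 1.9484 ≈ 8398 m/s.

Δv ≈ 8400 m/s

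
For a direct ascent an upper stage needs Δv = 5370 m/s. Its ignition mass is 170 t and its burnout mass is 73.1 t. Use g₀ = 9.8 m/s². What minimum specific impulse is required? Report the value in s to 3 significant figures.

ln(m₀/m_f) = ln(170000/73100) = ln(2.326) = 0.8440.
Using Δv = v_e ln(m₀/m_f): v_e = Δv / ln(m₀/m_f) = 5370 / 0.8440 = 6362.8 m/s.
Isp = v_e / g₀ = 6362.8 / 9.8 = 649.3 s.

Isp ≈ 649 s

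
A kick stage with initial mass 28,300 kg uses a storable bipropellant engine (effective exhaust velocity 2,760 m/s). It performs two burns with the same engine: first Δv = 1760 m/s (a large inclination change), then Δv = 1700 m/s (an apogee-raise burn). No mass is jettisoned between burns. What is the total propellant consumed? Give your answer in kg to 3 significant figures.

total propellant consumed ≈ 20200 kg

After the first burn: m = 28300 × exp(−1760/2760.0) = 28300 × 0.52852 = 14,957.1 kg.
After the second burn: m = 14,957.1 × exp(−1700/2760.0) = 14,957.1 × 0.54013 = 8,078.78 kg.
Total propellant = m₀ − m_final = 28300 − 8,078.78 = 20,221.22 kg.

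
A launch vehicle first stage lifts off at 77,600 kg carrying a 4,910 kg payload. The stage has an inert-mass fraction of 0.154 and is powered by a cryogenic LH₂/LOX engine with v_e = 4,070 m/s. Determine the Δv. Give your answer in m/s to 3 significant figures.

Δv ≈ 6400 m/s

Stage wet mass = m₀ − payload = 77,600 − 4,910 = 72,690 kg.
Stage dry mass = ε × stage wet mass = 0.154 × 72,690 = 11,194.3 kg.
Burnout mass m_f = stage dry + payload = 11,194.3 + 4,910 = 16,104.3 kg.
Δv = v_e · ln(77,600/16,104.3) = 4070.0 × ln(4.819) = 4070.0 × 1.5725 ≈ 6400 m/s.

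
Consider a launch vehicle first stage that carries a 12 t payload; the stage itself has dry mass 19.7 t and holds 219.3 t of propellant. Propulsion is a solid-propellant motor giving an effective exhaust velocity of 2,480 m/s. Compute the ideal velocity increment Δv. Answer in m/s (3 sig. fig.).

m₀ = payload + dry + propellant = 12 + 19.7 + 219.3 = 251 t.
m_f = payload + dry = 12 + 19.7 = 31.7 t.
Δv = v_e · ln(m₀/m_f) = 2480.0 × ln(7.918) = 2480.0 × 2.0691 ≈ 5131.5 m/s.

Δv ≈ 5130 m/s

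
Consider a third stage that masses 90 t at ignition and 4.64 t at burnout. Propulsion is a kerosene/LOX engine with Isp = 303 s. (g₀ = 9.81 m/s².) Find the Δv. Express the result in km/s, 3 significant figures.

v_e = Isp · g₀ = 303 × 9.81 = 2972.4 m/s.
Using Δv = v_e ln(m₀/m_f): Δv = v_e · ln(m₀/m_f) = 2972.4 × ln(19.4) = 2972.4 × 2.9651 ≈ 8813.5 m/s.

Δv ≈ 8.81 km/s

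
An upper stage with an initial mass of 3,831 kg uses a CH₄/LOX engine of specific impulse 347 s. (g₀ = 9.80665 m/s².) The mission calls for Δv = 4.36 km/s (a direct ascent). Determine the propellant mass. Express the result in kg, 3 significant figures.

propellant mass ≈ 2770 kg

v_e = Isp · g₀ = 347 × 9.80665 = 3402.9 m/s.
m₀/m_f = exp(Δv / v_e) = exp(4360 / 3402.9) = exp(1.2813) = 3.6012.
m_f = 3,831 / 3.6012 = 1,063.81 kg, so propellant = m₀ − m_f = 3,831 − 1,063.81 = 2,767.19 kg.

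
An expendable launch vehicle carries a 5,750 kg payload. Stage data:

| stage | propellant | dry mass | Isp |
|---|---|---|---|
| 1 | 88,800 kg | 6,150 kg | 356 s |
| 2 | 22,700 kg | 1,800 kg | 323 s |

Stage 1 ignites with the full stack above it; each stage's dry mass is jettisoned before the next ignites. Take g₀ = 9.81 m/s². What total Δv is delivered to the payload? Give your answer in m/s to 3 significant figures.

Δv ≈ 8710 m/s

Ignition mass of stage 1 = 88,800+6,150 + 22,700+1,800 + 5,750 = 125,200 kg.
Stage 1: m₀ = 125,200 kg, m_f = 125,200 − 88,800 = 36,400 kg; Δv = 356×9.81×ln(3.44) = 3492.4×1.2353 ≈ 4314 m/s.
Stage 2: m₀ = 30,250 kg, m_f = 30,250 − 22,700 = 7,550 kg; Δv = 323×9.81×ln(4.007) = 3168.6×1.3879 ≈ 4398 m/s.
Total Δv = 4314 + 4398 = 8712 m/s.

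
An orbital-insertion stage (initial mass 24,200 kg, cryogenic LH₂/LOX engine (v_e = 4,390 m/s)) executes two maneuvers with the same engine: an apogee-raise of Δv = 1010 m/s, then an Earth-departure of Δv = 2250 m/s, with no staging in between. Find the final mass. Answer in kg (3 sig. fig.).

final mass ≈ 11500 kg

After the first burn: m = 24200 × exp(−1010/4390.0) = 24200 × 0.79448 = 19,226.4 kg.
After the second burn: m = 19,226.4 × exp(−2250/4390.0) = 19,226.4 × 0.59898 = 11,516.2 kg.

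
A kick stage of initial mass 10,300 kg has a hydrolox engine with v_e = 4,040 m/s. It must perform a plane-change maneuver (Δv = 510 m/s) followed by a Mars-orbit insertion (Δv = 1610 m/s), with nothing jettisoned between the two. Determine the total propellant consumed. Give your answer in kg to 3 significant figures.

After the first burn: m = 10300 × exp(−510/4040.0) = 10300 × 0.88141 = 9,078.52 kg.
After the second burn: m = 9,078.52 × exp(−1610/4040.0) = 9,078.52 × 0.67132 = 6,094.59 kg.
Total propellant = m₀ − m_final = 10300 − 6,094.59 = 4,205.41 kg.

total propellant consumed ≈ 4210 kg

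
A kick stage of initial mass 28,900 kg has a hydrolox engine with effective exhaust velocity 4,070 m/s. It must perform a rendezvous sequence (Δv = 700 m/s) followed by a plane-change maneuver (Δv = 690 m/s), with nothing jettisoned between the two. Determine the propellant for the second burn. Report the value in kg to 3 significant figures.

propellant for the second burn ≈ 3790 kg

After the first burn: m = 28900 × exp(−700/4070.0) = 28900 × 0.84199 = 24,333.5 kg.
After the second burn: m = 24,333.5 × exp(−690/4070.0) = 24,333.5 × 0.84406 = 20,538.9 kg.
Second-burn propellant = 24,333.5 − 20,538.9 = 3,794.6 kg.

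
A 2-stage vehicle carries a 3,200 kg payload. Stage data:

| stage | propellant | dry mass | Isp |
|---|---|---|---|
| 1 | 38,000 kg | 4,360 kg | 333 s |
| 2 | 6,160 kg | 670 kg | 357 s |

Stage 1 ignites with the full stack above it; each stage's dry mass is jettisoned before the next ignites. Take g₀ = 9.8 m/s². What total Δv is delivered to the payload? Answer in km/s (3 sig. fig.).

Δv ≈ 7.55 km/s

Ignition mass of stage 1 = 38,000+4,360 + 6,160+670 + 3,200 = 52,390 kg.
Stage 1: m₀ = 52,390 kg, m_f = 52,390 − 38,000 = 14,390 kg; Δv = 333×9.8×ln(3.641) = 3263.4×1.2922 ≈ 4217 m/s.
Stage 2: m₀ = 10,030 kg, m_f = 10,030 − 6,160 = 3,870 kg; Δv = 357×9.8×ln(2.592) = 3498.6×0.9523 ≈ 3332 m/s.
Total Δv = 4217 + 3332 = 7549 m/s.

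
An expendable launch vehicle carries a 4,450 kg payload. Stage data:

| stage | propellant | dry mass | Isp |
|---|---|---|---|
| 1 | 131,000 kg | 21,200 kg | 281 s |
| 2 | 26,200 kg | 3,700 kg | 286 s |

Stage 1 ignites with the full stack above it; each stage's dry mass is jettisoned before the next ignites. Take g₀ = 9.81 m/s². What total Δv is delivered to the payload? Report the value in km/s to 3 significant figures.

Ignition mass of stage 1 = 131,000+21,200 + 26,200+3,700 + 4,450 = 186,550 kg.
Stage 1: m₀ = 186,550 kg, m_f = 186,550 − 131,000 = 55,550 kg; Δv = 281×9.81×ln(3.358) = 2756.6×1.2114 ≈ 3339 m/s.
Stage 2: m₀ = 34,350 kg, m_f = 34,350 − 26,200 = 8,150 kg; Δv = 286×9.81×ln(4.215) = 2805.7×1.4386 ≈ 4036 m/s.
Total Δv = 3339 + 4036 = 7375 m/s.

Δv ≈ 7.38 km/s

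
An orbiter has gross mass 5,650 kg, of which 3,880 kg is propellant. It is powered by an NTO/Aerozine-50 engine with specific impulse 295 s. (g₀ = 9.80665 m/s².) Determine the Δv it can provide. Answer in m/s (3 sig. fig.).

Δv ≈ 3360 m/s

v_e = Isp · g₀ = 295 × 9.80665 = 2893.0 m/s.
m_f = m₀ − m_prop = 5,650 − 3,880 = 1,770 kg.
By the Tsiolkovsky rocket equation, Δv = v_e · ln(m₀/m_f) = 2893.0 × ln(3.192) = 2893.0 × 1.1607 ≈ 3357.8 m/s.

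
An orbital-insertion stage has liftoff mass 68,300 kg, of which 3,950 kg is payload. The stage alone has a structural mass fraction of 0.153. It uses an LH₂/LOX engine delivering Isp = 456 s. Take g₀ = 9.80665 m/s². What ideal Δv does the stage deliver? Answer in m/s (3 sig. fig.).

Stage wet mass = m₀ − payload = 68,300 − 3,950 = 64,350 kg.
Stage dry mass = ε × stage wet mass = 0.153 × 64,350 = 9,845.55 kg.
Burnout mass m_f = stage dry + payload = 9,845.55 + 3,950 = 13,795.55 kg.
v_e = Isp · g₀ = 456 × 9.80665 = 4471.8 m/s.
By the Tsiolkovsky rocket equation, Δv = v_e · ln(68,300/13,795.55) = 4471.8 × ln(4.951) = 4471.8 × 1.5996 ≈ 7153 m/s.

Δv ≈ 7150 m/s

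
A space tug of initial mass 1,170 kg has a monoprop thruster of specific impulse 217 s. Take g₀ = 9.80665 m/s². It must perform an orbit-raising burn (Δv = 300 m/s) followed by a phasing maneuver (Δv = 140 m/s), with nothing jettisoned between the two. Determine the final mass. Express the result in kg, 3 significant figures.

final mass ≈ 951 kg

v_e = Isp · g₀ = 217 × 9.80665 = 2128.0 m/s.
After the first burn: m = 1170 × exp(−300/2128.0) = 1170 × 0.86851 = 1,016.16 kg.
After the second burn: m = 1,016.16 × exp(−140/2128.0) = 1,016.16 × 0.93633 = 951.461 kg.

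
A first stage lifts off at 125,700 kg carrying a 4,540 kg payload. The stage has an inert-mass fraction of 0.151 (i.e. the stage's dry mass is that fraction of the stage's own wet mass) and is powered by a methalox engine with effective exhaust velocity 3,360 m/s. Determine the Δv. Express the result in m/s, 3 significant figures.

Δv ≈ 5730 m/s

Stage wet mass = m₀ − payload = 125,700 − 4,540 = 121,160 kg.
Stage dry mass = ε × stage wet mass = 0.151 × 121,160 = 18,295.2 kg.
Burnout mass m_f = stage dry + payload = 18,295.2 + 4,540 = 22,835.2 kg.
Δv = v_e · ln(125,700/22,835.2) = 3360.0 × ln(5.505) = 3360.0 × 1.7056 ≈ 5731 m/s.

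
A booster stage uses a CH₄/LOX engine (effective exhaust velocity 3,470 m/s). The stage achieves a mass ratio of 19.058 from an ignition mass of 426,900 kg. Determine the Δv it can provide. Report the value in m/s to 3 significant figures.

Δv ≈ 10200 m/s

Using Δv = v_e ln(m₀/m_f): Δv = v_e · ln(19.058) = 3470.0 × 2.9475 ≈ 10227.8 m/s.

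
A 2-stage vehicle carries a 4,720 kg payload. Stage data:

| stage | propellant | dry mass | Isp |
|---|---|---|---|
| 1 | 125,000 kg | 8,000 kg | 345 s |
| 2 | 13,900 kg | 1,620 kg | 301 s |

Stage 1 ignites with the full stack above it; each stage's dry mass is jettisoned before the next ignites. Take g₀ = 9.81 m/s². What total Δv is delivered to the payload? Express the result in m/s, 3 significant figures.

Ignition mass of stage 1 = 125,000+8,000 + 13,900+1,620 + 4,720 = 153,240 kg.
Stage 1: m₀ = 153,240 kg, m_f = 153,240 − 125,000 = 28,240 kg; Δv = 345×9.81×ln(5.426) = 3384.5×1.6913 ≈ 5724 m/s.
Stage 2: m₀ = 20,240 kg, m_f = 20,240 − 13,900 = 6,340 kg; Δv = 301×9.81×ln(3.192) = 2952.8×1.1608 ≈ 3428 m/s.
Total Δv = 5724 + 3428 = 9152 m/s.

Δv ≈ 9150 m/s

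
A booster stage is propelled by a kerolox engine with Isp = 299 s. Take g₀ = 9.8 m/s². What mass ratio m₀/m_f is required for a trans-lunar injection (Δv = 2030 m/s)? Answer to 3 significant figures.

v_e = Isp · g₀ = 299 × 9.8 = 2930.2 m/s.
m₀/m_f = exp(Δv / v_e) = exp(2030 / 2930.2) = exp(0.6928) = 1.9993.

mass ratio ≈ 2.00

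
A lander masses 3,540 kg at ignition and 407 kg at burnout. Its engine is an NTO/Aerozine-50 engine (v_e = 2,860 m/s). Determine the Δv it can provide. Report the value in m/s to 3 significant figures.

From the ideal rocket equation, Δv = v_e · ln(m₀/m_f) = 2860.0 × ln(8.698) = 2860.0 × 2.1631 ≈ 6186.4 m/s.

Δv ≈ 6190 m/s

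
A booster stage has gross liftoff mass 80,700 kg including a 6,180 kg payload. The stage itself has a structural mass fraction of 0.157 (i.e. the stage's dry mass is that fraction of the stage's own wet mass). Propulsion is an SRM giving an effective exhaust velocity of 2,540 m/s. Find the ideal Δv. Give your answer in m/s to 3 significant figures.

Stage wet mass = m₀ − payload = 80,700 − 6,180 = 74,520 kg.
Stage dry mass = ε × stage wet mass = 0.157 × 74,520 = 11,699.6 kg.
Burnout mass m_f = stage dry + payload = 11,699.6 + 6,180 = 17,879.6 kg.
By the Tsiolkovsky rocket equation, Δv = v_e · ln(80,700/17,879.6) = 2540.0 × ln(4.514) = 2540.0 × 1.5071 ≈ 3828 m/s.

Δv ≈ 3830 m/s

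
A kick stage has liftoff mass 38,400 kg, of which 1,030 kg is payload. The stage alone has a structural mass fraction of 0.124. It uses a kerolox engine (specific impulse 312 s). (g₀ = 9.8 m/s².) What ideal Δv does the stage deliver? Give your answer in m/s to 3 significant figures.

Δv ≈ 5850 m/s

Stage wet mass = m₀ − payload = 38,400 − 1,030 = 37,370 kg.
Stage dry mass = ε × stage wet mass = 0.124 × 37,370 = 4,633.88 kg.
Burnout mass m_f = stage dry + payload = 4,633.88 + 1,030 = 5,663.88 kg.
v_e = Isp · g₀ = 312 × 9.8 = 3057.6 m/s.
From the ideal rocket equation, Δv = v_e · ln(38,400/5,663.88) = 3057.6 × ln(6.78) = 3057.6 × 1.9139 ≈ 5852 m/s.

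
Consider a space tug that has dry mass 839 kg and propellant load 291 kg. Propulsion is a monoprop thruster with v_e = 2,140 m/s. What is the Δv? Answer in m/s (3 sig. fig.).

m₀ = m_dry + m_prop = 839 + 291 = 1,130 kg.
Rocket equation: Δv = v_e · ln(m₀/m_f) = 2140.0 × ln(1.347) = 2140.0 × 0.2978 ≈ 637.2 m/s.

Δv ≈ 637 m/s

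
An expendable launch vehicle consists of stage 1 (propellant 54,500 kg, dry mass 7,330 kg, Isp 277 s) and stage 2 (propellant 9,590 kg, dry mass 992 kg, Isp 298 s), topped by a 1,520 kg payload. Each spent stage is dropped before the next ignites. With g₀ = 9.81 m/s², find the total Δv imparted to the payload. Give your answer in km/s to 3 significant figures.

Δv ≈ 8.23 km/s

Ignition mass of stage 1 = 54,500+7,330 + 9,590+992 + 1,520 = 73,932 kg.
Stage 1: m₀ = 73,932 kg, m_f = 73,932 − 54,500 = 19,432 kg; Δv = 277×9.81×ln(3.805) = 2717.4×1.3362 ≈ 3631 m/s.
Stage 2: m₀ = 12,102 kg, m_f = 12,102 − 9,590 = 2,512 kg; Δv = 298×9.81×ln(4.818) = 2923.4×1.5723 ≈ 4596 m/s.
Total Δv = 3631 + 4596 = 8227 m/s.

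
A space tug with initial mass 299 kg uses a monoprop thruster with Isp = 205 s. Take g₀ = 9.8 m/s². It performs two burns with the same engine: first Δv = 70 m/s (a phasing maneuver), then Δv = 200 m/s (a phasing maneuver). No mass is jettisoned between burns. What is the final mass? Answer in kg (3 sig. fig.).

v_e = Isp · g₀ = 205 × 9.8 = 2009.0 m/s.
After the first burn: m = 299 × exp(−70/2009.0) = 299 × 0.96576 = 288.762 kg.
After the second burn: m = 288.762 × exp(−200/2009.0) = 288.762 × 0.90524 = 261.399 kg.

final mass ≈ 261 kg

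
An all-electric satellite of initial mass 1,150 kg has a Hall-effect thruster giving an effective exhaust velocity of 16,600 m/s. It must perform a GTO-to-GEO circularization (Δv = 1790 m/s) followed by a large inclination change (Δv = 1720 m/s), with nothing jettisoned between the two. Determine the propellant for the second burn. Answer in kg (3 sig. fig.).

propellant for the second burn ≈ 102 kg

After the first burn: m = 1150 × exp(−1790/16600.0) = 1150 × 0.89778 = 1,032.45 kg.
After the second burn: m = 1,032.45 × exp(−1720/16600.0) = 1,032.45 × 0.90157 = 930.826 kg.
Second-burn propellant = 1,032.45 − 930.826 = 101.624 kg.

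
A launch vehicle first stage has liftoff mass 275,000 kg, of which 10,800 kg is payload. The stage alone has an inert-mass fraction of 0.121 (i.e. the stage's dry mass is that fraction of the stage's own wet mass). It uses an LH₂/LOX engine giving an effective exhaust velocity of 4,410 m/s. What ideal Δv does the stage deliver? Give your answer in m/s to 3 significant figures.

Stage wet mass = m₀ − payload = 275,000 − 10,800 = 264,200 kg.
Stage dry mass = ε × stage wet mass = 0.121 × 264,200 = 31,968.2 kg.
Burnout mass m_f = stage dry + payload = 31,968.2 + 10,800 = 42,768.2 kg.
Using Δv = v_e ln(m₀/m_f): Δv = v_e · ln(275,000/42,768.2) = 4410.0 × ln(6.43) = 4410.0 × 1.8610 ≈ 8207 m/s.

Δv ≈ 8210 m/s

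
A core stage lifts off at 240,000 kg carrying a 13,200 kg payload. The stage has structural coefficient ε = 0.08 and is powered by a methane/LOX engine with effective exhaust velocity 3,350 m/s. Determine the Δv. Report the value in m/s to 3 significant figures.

Stage wet mass = m₀ − payload = 240,000 − 13,200 = 226,800 kg.
Stage dry mass = ε × stage wet mass = 0.08 × 226,800 = 18,144 kg.
Burnout mass m_f = stage dry + payload = 18,144 + 13,200 = 31,344 kg.
Δv = v_e · ln(240,000/31,344) = 3350.0 × ln(7.657) = 3350.0 × 2.0356 ≈ 6819 m/s.

Δv ≈ 6820 m/s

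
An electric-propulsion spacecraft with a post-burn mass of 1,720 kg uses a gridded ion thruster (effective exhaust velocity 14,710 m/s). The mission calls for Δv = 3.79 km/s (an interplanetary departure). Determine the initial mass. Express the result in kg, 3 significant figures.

m₀/m_f = exp(Δv / v_e) = exp(3790 / 14710.0) = exp(0.2576) = 1.2939.
m₀ = m_f × 1.2939 = 1,720 × 1.2939 = 2,225.51 kg.

initial mass ≈ 2230 kg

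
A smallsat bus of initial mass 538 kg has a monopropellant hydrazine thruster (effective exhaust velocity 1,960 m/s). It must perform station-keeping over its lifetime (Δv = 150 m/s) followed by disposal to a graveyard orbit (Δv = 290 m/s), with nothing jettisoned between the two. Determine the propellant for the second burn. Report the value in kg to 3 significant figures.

propellant for the second burn ≈ 68.5 kg

After the first burn: m = 538 × exp(−150/1960.0) = 538 × 0.92632 = 498.36 kg.
After the second burn: m = 498.36 × exp(−290/1960.0) = 498.36 × 0.86247 = 429.821 kg.
Second-burn propellant = 498.36 − 429.821 = 68.539 kg.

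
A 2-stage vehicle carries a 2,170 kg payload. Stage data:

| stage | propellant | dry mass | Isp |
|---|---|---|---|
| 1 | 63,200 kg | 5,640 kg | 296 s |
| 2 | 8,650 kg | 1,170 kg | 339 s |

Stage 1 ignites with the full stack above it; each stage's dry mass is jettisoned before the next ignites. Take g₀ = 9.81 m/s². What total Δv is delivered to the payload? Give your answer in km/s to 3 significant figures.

Δv ≈ 8.67 km/s

Ignition mass of stage 1 = 63,200+5,640 + 8,650+1,170 + 2,170 = 80,830 kg.
Stage 1: m₀ = 80,830 kg, m_f = 80,830 − 63,200 = 17,630 kg; Δv = 296×9.81×ln(4.585) = 2903.8×1.5227 ≈ 4422 m/s.
Stage 2: m₀ = 11,990 kg, m_f = 11,990 − 8,650 = 3,340 kg; Δv = 339×9.81×ln(3.59) = 3325.6×1.2781 ≈ 4250 m/s.
Total Δv = 4422 + 4250 = 8672 m/s.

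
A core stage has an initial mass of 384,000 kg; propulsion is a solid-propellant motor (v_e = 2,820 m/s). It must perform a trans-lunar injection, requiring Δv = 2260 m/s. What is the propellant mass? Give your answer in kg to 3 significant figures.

propellant mass ≈ 212000 kg

m₀/m_f = exp(Δv / v_e) = exp(2260 / 2820.0) = exp(0.8014) = 2.2287.
m_f = 384,000 / 2.2287 = 172,298 kg, so propellant = m₀ − m_f = 384,000 − 172,298 = 211,702 kg.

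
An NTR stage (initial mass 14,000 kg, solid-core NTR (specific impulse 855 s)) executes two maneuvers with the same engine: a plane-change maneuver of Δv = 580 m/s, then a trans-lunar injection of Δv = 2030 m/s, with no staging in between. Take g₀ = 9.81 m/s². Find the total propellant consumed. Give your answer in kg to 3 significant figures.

total propellant consumed ≈ 3740 kg

v_e = Isp · g₀ = 855 × 9.81 = 8387.6 m/s.
After the first burn: m = 14000 × exp(−580/8387.6) = 14000 × 0.93319 = 13,064.7 kg.
After the second burn: m = 13,064.7 × exp(−2030/8387.6) = 13,064.7 × 0.78504 = 10,256.3 kg.
Total propellant = m₀ − m_final = 14000 − 10,256.3 = 3,743.7 kg.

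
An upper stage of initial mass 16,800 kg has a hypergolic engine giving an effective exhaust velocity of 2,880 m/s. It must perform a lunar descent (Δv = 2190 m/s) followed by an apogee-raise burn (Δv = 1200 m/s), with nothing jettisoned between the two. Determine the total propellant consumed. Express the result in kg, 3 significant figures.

After the first burn: m = 16800 × exp(−2190/2880.0) = 16800 × 0.46747 = 7,853.5 kg.
After the second burn: m = 7,853.5 × exp(−1200/2880.0) = 7,853.5 × 0.65924 = 5,177.34 kg.
Total propellant = m₀ − m_final = 16800 − 5,177.34 = 11,622.66 kg.

total propellant consumed ≈ 11600 kg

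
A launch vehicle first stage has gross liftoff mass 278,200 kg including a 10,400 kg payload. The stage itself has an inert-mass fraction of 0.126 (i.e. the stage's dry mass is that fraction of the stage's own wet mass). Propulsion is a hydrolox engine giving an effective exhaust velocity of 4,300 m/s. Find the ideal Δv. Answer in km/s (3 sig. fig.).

Stage wet mass = m₀ − payload = 278,200 − 10,400 = 267,800 kg.
Stage dry mass = ε × stage wet mass = 0.126 × 267,800 = 33,742.8 kg.
Burnout mass m_f = stage dry + payload = 33,742.8 + 10,400 = 44,142.8 kg.
By the Tsiolkovsky rocket equation, Δv = v_e · ln(278,200/44,142.8) = 4300.0 × ln(6.302) = 4300.0 × 1.8409 ≈ 7916 m/s.

Δv ≈ 7.92 km/s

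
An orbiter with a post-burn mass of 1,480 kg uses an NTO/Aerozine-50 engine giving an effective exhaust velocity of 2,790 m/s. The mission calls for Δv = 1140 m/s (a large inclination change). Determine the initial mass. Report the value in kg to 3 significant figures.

Rocket equation: m₀/m_f = exp(Δv / v_e) = exp(1140 / 2790.0) = exp(0.4086) = 1.5047.
m₀ = m_f × 1.5047 = 1,480 × 1.5047 = 2,226.96 kg.

initial mass ≈ 2230 kg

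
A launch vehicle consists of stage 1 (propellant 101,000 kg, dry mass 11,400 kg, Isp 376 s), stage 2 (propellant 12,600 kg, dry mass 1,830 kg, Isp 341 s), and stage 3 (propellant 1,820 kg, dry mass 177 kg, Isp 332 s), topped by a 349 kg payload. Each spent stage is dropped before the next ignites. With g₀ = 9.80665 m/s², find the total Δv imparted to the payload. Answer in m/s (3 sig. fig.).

Δv ≈ 15100 m/s

Ignition mass of stage 1 = 101,000+11,400 + 12,600+1,830 + 1,820+177 + 349 = 129,176 kg.
Stage 1: m₀ = 129,176 kg, m_f = 129,176 − 101,000 = 28,176 kg; Δv = 376×9.80665×ln(4.585) = 3687.3×1.5227 ≈ 5615 m/s.
Stage 2: m₀ = 16,776 kg, m_f = 16,776 − 12,600 = 4,176 kg; Δv = 341×9.80665×ln(4.017) = 3344.1×1.3906 ≈ 4650 m/s.
Stage 3: m₀ = 2,346 kg, m_f = 2,346 − 1,820 = 526 kg; Δv = 332×9.80665×ln(4.46) = 3255.8×1.4952 ≈ 4868 m/s.
Total Δv = 5615 + 4650 + 4868 = 15133 m/s.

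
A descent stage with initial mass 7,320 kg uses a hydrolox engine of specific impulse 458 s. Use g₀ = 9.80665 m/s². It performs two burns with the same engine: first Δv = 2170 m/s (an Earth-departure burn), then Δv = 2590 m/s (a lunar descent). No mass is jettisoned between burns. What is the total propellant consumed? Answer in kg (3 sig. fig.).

v_e = Isp · g₀ = 458 × 9.80665 = 4491.4 m/s.
After the first burn: m = 7320 × exp(−2170/4491.4) = 7320 × 0.61684 = 4,515.27 kg.
After the second burn: m = 4,515.27 × exp(−2590/4491.4) = 4,515.27 × 0.56178 = 2,536.59 kg.
Total propellant = m₀ − m_final = 7320 − 2,536.59 = 4,783.41 kg.

total propellant consumed ≈ 4780 kg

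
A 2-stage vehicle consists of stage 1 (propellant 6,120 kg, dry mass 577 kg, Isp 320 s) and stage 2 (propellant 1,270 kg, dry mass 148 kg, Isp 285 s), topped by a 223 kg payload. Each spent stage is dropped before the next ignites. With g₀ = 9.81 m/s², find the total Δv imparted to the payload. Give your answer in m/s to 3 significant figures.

Ignition mass of stage 1 = 6,120+577 + 1,270+148 + 223 = 8,338 kg.
Stage 1: m₀ = 8,338 kg, m_f = 8,338 − 6,120 = 2,218 kg; Δv = 320×9.81×ln(3.759) = 3139.2×1.3242 ≈ 4157 m/s.
Stage 2: m₀ = 1,641 kg, m_f = 1,641 − 1,270 = 371 kg; Δv = 285×9.81×ln(4.423) = 2795.9×1.4869 ≈ 4157 m/s.
Total Δv = 4157 + 4157 = 8314 m/s.

Δv ≈ 8310 m/s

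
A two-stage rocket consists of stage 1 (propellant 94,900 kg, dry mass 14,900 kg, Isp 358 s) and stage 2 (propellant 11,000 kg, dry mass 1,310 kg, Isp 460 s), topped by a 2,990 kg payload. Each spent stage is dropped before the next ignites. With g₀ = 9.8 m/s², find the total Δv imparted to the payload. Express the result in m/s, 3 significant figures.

Δv ≈ 10700 m/s

Ignition mass of stage 1 = 94,900+14,900 + 11,000+1,310 + 2,990 = 125,100 kg.
Stage 1: m₀ = 125,100 kg, m_f = 125,100 − 94,900 = 30,200 kg; Δv = 358×9.8×ln(4.142) = 3508.4×1.4213 ≈ 4986 m/s.
Stage 2: m₀ = 15,300 kg, m_f = 15,300 − 11,000 = 4,300 kg; Δv = 460×9.8×ln(3.558) = 4508.0×1.2692 ≈ 5722 m/s.
Total Δv = 4986 + 5722 = 10708 m/s.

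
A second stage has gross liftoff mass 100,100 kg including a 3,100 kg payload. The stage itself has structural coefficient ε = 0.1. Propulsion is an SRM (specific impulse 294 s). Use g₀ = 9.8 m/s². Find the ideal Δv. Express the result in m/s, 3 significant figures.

Stage wet mass = m₀ − payload = 100,100 − 3,100 = 97,000 kg.
Stage dry mass = ε × stage wet mass = 0.1 × 97,000 = 9,700 kg.
Burnout mass m_f = stage dry + payload = 9,700 + 3,100 = 12,800 kg.
v_e = Isp · g₀ = 294 × 9.8 = 2881.2 m/s.
Using Δv = v_e ln(m₀/m_f): Δv = v_e · ln(100,100/12,800) = 2881.2 × ln(7.82) = 2881.2 × 2.0567 ≈ 5926 m/s.

Δv ≈ 5930 m/s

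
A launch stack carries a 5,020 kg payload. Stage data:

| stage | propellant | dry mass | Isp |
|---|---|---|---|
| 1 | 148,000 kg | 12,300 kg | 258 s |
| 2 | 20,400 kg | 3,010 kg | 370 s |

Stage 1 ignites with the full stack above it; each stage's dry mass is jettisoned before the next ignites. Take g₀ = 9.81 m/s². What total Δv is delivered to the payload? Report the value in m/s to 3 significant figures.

Ignition mass of stage 1 = 148,000+12,300 + 20,400+3,010 + 5,020 = 188,730 kg.
Stage 1: m₀ = 188,730 kg, m_f = 188,730 − 148,000 = 40,730 kg; Δv = 258×9.81×ln(4.634) = 2531.0×1.5334 ≈ 3881 m/s.
Stage 2: m₀ = 28,430 kg, m_f = 28,430 − 20,400 = 8,030 kg; Δv = 370×9.81×ln(3.54) = 3629.7×1.2643 ≈ 4589 m/s.
Total Δv = 3881 + 4589 = 8470 m/s.

Δv ≈ 8470 m/s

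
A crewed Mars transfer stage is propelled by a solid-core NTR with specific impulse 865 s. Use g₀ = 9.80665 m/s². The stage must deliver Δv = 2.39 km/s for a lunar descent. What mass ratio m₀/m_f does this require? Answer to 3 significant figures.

mass ratio ≈ 1.33

v_e = Isp · g₀ = 865 × 9.80665 = 8482.8 m/s.
From the ideal rocket equation, m₀/m_f = exp(Δv / v_e) = exp(2390 / 8482.8) = exp(0.2817) = 1.3254.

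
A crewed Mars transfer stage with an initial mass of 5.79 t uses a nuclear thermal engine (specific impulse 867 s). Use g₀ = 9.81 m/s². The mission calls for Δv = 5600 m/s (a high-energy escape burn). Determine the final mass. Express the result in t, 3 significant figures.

v_e = Isp · g₀ = 867 × 9.81 = 8505.3 m/s.
Rocket equation: m₀/m_f = exp(Δv / v_e) = exp(5600 / 8505.3) = exp(0.6584) = 1.9317.
m_f = m₀ / 1.9317 = 5.79 / 1.9317 = 2.99736 t.

final mass ≈ 3.00 t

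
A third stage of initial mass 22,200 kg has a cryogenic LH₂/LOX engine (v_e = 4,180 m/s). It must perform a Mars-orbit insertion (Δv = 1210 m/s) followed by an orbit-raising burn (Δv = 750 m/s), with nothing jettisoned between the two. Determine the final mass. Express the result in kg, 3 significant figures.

After the first burn: m = 22200 × exp(−1210/4180.0) = 22200 × 0.74866 = 16,620.3 kg.
After the second burn: m = 16,620.3 × exp(−750/4180.0) = 16,620.3 × 0.83575 = 13,890.4 kg.

final mass ≈ 13900 kg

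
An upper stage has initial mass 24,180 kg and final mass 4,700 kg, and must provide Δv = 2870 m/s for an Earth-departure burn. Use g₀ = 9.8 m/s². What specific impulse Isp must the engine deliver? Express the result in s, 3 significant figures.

Isp ≈ 179 s

ln(m₀/m_f) = ln(24180/4700) = ln(5.145) = 1.6380.
v_e = Δv / ln(m₀/m_f) = 2870 / 1.6380 = 1752.2 m/s.
Isp = v_e / g₀ = 1752.2 / 9.8 = 178.8 s.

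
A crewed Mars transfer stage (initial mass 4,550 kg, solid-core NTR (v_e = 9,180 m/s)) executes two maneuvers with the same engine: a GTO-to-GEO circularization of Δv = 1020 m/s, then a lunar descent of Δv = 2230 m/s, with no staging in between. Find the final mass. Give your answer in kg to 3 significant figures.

final mass ≈ 3190 kg

After the first burn: m = 4550 × exp(−1020/9180.0) = 4550 × 0.89484 = 4,071.52 kg.
After the second burn: m = 4,071.52 × exp(−2230/9180.0) = 4,071.52 × 0.78433 = 3,193.42 kg.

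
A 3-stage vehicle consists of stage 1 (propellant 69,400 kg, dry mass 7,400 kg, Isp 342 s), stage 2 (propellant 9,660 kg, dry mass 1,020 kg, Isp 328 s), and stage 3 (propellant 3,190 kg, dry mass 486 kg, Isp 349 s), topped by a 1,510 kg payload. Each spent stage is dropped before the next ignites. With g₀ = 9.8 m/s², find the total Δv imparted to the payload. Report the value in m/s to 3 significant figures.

Δv ≈ 10900 m/s

Ignition mass of stage 1 = 69,400+7,400 + 9,660+1,020 + 3,190+486 + 1,510 = 92,666 kg.
Stage 1: m₀ = 92,666 kg, m_f = 92,666 − 69,400 = 23,266 kg; Δv = 342×9.8×ln(3.983) = 3351.6×1.3820 ≈ 4632 m/s.
Stage 2: m₀ = 15,866 kg, m_f = 15,866 − 9,660 = 6,206 kg; Δv = 328×9.8×ln(2.557) = 3214.4×0.9387 ≈ 3017 m/s.
Stage 3: m₀ = 5,186 kg, m_f = 5,186 − 3,190 = 1,996 kg; Δv = 349×9.8×ln(2.598) = 3420.2×0.9548 ≈ 3266 m/s.
Total Δv = 4632 + 3017 + 3266 = 10915 m/s.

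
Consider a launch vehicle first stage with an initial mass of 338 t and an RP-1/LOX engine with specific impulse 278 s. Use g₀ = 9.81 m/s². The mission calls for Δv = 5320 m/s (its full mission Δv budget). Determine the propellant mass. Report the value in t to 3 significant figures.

propellant mass ≈ 290 t

v_e = Isp · g₀ = 278 × 9.81 = 2727.2 m/s.
Using Δv = v_e ln(m₀/m_f): m₀/m_f = exp(Δv / v_e) = exp(5320 / 2727.2) = exp(1.9507) = 7.0338.
m_f = 338 / 7.0338 = 48.0537 t, so propellant = m₀ − m_f = 338 − 48.0537 = 289.9463 t.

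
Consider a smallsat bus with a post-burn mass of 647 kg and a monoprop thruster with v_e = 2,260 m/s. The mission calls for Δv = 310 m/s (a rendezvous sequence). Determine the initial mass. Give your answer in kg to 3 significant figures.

Rocket equation: m₀/m_f = exp(Δv / v_e) = exp(310 / 2260.0) = exp(0.1372) = 1.1470.
m₀ = m_f × 1.1470 = 647 × 1.1470 = 742.109 kg.

initial mass ≈ 742 kg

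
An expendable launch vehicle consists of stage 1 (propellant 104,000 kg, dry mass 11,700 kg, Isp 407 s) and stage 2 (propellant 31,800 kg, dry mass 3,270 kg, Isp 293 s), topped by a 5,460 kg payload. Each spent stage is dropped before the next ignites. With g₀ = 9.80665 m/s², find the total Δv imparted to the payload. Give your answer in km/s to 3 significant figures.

Δv ≈ 8.78 km/s

Ignition mass of stage 1 = 104,000+11,700 + 31,800+3,270 + 5,460 = 156,230 kg.
Stage 1: m₀ = 156,230 kg, m_f = 156,230 − 104,000 = 52,230 kg; Δv = 407×9.80665×ln(2.991) = 3991.3×1.0957 ≈ 4373 m/s.
Stage 2: m₀ = 40,530 kg, m_f = 40,530 − 31,800 = 8,730 kg; Δv = 293×9.80665×ln(4.643) = 2873.3×1.5353 ≈ 4411 m/s.
Total Δv = 4373 + 4411 = 8784 m/s.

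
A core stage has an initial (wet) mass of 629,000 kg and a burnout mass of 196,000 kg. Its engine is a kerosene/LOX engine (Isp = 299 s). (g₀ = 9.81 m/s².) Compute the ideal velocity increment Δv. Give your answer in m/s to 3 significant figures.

v_e = Isp · g₀ = 299 × 9.81 = 2933.2 m/s.
Δv = v_e · ln(m₀/m_f) = 2933.2 × ln(3.209) = 2933.2 × 1.1660 ≈ 3420.1 m/s.

Δv ≈ 3420 m/s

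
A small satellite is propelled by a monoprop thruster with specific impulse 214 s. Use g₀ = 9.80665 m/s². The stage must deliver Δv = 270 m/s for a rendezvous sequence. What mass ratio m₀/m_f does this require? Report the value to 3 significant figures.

v_e = Isp · g₀ = 214 × 9.80665 = 2098.6 m/s.
From the ideal rocket equation, m₀/m_f = exp(Δv / v_e) = exp(270 / 2098.6) = exp(0.1287) = 1.1373.

mass ratio ≈ 1.14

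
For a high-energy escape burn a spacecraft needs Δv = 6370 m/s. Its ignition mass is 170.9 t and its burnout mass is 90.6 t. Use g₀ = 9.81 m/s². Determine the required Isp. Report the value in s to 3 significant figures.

ln(m₀/m_f) = ln(170900/90600) = ln(1.886) = 0.6346.
By the Tsiolkovsky rocket equation, v_e = Δv / ln(m₀/m_f) = 6370 / 0.6346 = 10037.4 m/s.
Isp = v_e / g₀ = 10037.4 / 9.81 = 1023.2 s.

Isp ≈ 1020 s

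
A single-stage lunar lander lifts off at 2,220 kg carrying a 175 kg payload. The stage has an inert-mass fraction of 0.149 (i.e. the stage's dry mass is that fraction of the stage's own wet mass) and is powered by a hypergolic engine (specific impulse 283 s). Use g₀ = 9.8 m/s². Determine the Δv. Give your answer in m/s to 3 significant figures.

Stage wet mass = m₀ − payload = 2,220 − 175 = 2,045 kg.
Stage dry mass = ε × stage wet mass = 0.149 × 2,045 = 304.705 kg.
Burnout mass m_f = stage dry + payload = 304.705 + 175 = 479.705 kg.
v_e = Isp · g₀ = 283 × 9.8 = 2773.4 m/s.
Δv = v_e · ln(2,220/479.705) = 2773.4 × ln(4.628) = 2773.4 × 1.5321 ≈ 4249 m/s.

Δv ≈ 4250 m/s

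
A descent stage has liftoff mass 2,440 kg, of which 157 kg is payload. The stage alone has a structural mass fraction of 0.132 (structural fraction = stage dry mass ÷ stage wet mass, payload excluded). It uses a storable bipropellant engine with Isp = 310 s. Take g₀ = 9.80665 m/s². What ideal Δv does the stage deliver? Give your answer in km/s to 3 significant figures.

Stage wet mass = m₀ − payload = 2,440 − 157 = 2,283 kg.
Stage dry mass = ε × stage wet mass = 0.132 × 2,283 = 301.356 kg.
Burnout mass m_f = stage dry + payload = 301.356 + 157 = 458.356 kg.
v_e = Isp · g₀ = 310 × 9.80665 = 3040.1 m/s.
Using Δv = v_e ln(m₀/m_f): Δv = v_e · ln(2,440/458.356) = 3040.1 × ln(5.323) = 3040.1 × 1.6721 ≈ 5083 m/s.

Δv ≈ 5.08 km/s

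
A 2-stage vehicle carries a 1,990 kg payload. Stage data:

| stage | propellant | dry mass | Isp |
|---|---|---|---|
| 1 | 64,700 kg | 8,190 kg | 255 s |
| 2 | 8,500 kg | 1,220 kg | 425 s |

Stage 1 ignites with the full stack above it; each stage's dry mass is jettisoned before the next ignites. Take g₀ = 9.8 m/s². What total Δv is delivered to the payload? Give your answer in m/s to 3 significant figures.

Ignition mass of stage 1 = 64,700+8,190 + 8,500+1,220 + 1,990 = 84,600 kg.
Stage 1: m₀ = 84,600 kg, m_f = 84,600 − 64,700 = 19,900 kg; Δv = 255×9.8×ln(4.251) = 2499.0×1.4472 ≈ 3617 m/s.
Stage 2: m₀ = 11,710 kg, m_f = 11,710 − 8,500 = 3,210 kg; Δv = 425×9.8×ln(3.648) = 4165.0×1.2942 ≈ 5390 m/s.
Total Δv = 3617 + 5390 = 9007 m/s.

Δv ≈ 9010 m/s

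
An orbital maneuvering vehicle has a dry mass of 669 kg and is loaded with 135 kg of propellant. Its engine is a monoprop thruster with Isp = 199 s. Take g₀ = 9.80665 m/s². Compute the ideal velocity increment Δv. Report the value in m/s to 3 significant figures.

v_e = Isp · g₀ = 199 × 9.80665 = 1951.5 m/s.
m₀ = m_dry + m_prop = 669 + 135 = 804 kg.
From the ideal rocket equation, Δv = v_e · ln(m₀/m_f) = 1951.5 × ln(1.202) = 1951.5 × 0.1838 ≈ 358.7 m/s.

Δv ≈ 359 m/s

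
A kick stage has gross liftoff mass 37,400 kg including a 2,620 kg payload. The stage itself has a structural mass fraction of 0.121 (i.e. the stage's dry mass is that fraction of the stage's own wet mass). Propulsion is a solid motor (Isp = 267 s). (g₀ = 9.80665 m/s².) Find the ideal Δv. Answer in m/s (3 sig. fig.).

Stage wet mass = m₀ − payload = 37,400 − 2,620 = 34,780 kg.
Stage dry mass = ε × stage wet mass = 0.121 × 34,780 = 4,208.38 kg.
Burnout mass m_f = stage dry + payload = 4,208.38 + 2,620 = 6,828.38 kg.
v_e = Isp · g₀ = 267 × 9.80665 = 2618.4 m/s.
By the Tsiolkovsky rocket equation, Δv = v_e · ln(37,400/6,828.38) = 2618.4 × ln(5.477) = 2618.4 × 1.7006 ≈ 4453 m/s.

Δv ≈ 4450 m/s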